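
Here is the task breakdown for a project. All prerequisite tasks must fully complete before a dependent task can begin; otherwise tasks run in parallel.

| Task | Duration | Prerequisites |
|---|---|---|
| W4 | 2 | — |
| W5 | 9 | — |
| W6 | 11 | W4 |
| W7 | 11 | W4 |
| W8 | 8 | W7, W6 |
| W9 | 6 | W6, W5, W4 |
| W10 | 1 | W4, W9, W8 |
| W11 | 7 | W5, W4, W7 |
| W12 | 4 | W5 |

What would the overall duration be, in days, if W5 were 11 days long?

22

Actual critical path: W4→W6→W8→W10 = 2+11+8+1 = 22 ⇒ 22 days.
The longest path through W5 is only 16 days, so W5 has float 6.
The critical path is still W4→W6→W8→W10; finish is now 22 days.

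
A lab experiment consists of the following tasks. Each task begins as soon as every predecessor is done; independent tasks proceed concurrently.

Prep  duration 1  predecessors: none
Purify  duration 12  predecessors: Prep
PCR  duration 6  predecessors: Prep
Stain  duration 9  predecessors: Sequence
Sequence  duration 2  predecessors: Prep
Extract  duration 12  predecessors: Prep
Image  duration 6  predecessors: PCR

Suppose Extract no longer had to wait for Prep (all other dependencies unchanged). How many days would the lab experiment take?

13

Before: longest chain Prep→Extract = 1+12 = 13, finish 13.
Without Prep→Extract, Extract's earliest start moves from 1 to 0.
After: Prep→PCR→Image = 1+6+6 = 13 → 13 days.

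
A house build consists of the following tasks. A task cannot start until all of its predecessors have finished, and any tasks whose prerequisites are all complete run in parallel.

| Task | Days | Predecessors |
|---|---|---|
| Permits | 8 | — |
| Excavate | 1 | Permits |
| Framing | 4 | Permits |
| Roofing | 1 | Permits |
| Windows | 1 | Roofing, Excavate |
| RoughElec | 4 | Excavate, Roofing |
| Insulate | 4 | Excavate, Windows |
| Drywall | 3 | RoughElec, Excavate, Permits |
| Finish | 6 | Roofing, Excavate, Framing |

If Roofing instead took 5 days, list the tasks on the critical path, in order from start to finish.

Permits, Roofing, RoughElec, Drywall

Baseline: Permits→Framing→Finish = 8+4+6 = 18 → 18 days.
The longest path through Roofing is only 16 days, so Roofing has float 2.
The binding chain switches to Permits→Roofing→RoughElec→Drywall = 8+5+4+3 = 20; finish 20 days.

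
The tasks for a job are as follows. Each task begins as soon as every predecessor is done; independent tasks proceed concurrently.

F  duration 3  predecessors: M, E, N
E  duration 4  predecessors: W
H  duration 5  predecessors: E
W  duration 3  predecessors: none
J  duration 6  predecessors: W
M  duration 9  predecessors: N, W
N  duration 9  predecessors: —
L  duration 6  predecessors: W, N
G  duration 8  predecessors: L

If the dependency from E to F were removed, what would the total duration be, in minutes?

Original critical path: N→L→G = 9+6+8 = 23 ⇒ 23 minutes.
Dropping E→F doesn't change F's earliest start (18); another predecessor still binds.
After: N→L→G = 9+6+8 = 23 → 23 minutes.

23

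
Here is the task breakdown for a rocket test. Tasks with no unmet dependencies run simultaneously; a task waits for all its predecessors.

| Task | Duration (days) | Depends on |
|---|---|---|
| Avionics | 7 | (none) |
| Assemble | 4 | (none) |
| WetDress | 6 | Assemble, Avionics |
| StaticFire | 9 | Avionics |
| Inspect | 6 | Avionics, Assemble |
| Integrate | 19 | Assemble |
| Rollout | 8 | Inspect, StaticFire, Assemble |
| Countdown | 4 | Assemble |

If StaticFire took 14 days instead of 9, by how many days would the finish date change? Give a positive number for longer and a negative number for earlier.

5

Critical path before the change: Avionics→StaticFire→Rollout = 7+9+8 = 24 giving 24 days.
StaticFire is on the critical path; changing it to 14 makes that path 29 days.
That remains the longest chain; total 29 days.
Change in finish: 29 − 24 = +5 days.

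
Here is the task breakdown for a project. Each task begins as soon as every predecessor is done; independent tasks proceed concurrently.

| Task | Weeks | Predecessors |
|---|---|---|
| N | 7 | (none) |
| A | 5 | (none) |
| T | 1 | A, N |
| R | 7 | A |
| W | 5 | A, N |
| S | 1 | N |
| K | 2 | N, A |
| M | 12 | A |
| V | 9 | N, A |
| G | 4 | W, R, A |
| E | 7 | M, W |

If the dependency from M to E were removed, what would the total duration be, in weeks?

Before: longest chain A→M→E = 5+12+7 = 24, finish 24.
Without M→E, E's earliest start moves from 17 to 12.
After: N→W→E = 7+5+7 = 19 → 19 weeks.

19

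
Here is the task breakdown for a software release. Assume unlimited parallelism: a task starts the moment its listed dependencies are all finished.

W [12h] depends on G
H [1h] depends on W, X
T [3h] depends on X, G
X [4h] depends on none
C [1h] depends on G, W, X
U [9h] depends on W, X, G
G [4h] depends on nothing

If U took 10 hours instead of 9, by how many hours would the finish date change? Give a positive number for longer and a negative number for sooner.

As given, the longest chain is G→W→U = 4+12+9 = 25, so the finish is 25 hours.
U is on the critical path; changing it to 10 makes that path 26 hours.
That remains the longest chain; total 26 hours.
Change in finish: 26 − 25 = +1 hours.

1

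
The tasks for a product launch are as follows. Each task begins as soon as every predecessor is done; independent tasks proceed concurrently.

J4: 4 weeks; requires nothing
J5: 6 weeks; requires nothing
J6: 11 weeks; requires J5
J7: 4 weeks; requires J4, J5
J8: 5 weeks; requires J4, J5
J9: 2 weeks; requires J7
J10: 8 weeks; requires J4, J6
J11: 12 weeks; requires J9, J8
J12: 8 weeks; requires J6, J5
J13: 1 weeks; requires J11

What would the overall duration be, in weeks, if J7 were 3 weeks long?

As given, the longest chain is J5→J7→J9→J11→J13 = 6+4+2+12+1 = 25, so the finish is 25 weeks.
Since J7 is critical, the -1 change carries straight to that chain (now 24 weeks).
Now J5→J6→J10 = 6+11+8 = 25 is longest, so the finish becomes 25 weeks.

25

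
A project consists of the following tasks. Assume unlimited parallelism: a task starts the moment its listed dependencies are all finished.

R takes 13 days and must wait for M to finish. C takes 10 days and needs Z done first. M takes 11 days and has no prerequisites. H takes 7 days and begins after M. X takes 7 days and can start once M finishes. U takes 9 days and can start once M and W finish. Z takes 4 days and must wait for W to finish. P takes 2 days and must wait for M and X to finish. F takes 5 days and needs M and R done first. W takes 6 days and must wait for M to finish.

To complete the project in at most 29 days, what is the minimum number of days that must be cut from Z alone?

2

Current finish: 31 days; target: 29.
Z is on every critical path, so each day cut from Z cuts the finish by one (this holds down to a finish of 29).
Need 31 − 29 = 2 days off Z → Z becomes 2 days, finish becomes 29.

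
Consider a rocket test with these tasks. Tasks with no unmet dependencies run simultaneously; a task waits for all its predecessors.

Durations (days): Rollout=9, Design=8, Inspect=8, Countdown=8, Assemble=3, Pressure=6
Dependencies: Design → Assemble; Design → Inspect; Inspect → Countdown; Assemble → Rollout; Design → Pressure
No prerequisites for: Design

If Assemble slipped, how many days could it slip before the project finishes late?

4

Critical path: Design→Inspect→Countdown = 8+8+8 = 24, so the finish is 24 days.
Longest path through Assemble: 20 days (earliest finish 11, latest finish 15).
Slack of Assemble = 12 − 8 = 4 days.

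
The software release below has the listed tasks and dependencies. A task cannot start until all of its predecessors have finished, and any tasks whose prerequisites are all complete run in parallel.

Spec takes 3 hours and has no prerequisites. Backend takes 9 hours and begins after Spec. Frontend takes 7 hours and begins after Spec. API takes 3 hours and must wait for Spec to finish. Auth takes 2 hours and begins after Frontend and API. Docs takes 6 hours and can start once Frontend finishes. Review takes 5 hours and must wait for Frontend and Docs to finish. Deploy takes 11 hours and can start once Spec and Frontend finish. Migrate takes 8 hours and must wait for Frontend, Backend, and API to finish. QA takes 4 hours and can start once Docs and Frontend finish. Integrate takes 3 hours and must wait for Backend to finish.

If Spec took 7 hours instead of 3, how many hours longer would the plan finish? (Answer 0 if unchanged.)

As given, the longest chain is Spec→Frontend→Docs→Review = 3+7+6+5 = 21, so the finish is 21 hours.
Spec lies on that path, so at 7 hours the path becomes 25 hours.
The critical path is still Spec→Frontend→Docs→Review; finish is now 25 hours.
Change in finish: 25 − 21 = +4 hours.

4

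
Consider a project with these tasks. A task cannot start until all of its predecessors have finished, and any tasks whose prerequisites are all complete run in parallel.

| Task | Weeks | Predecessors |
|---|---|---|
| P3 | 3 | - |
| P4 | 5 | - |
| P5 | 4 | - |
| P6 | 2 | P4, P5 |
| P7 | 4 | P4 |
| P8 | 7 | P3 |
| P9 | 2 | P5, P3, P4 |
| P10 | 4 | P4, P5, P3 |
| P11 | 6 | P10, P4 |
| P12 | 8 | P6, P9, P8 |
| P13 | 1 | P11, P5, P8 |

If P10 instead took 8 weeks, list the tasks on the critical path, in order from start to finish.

P4, P10, P11, P13

As given, the longest chain is P3→P8→P12 = 3+7+8 = 18, so the finish is 18 weeks.
P10 has 2 weeks of float (longest path through it is 16).
New critical path: P4→P10→P11→P13 = 5+8+6+1 = 20 ⇒ 20 weeks.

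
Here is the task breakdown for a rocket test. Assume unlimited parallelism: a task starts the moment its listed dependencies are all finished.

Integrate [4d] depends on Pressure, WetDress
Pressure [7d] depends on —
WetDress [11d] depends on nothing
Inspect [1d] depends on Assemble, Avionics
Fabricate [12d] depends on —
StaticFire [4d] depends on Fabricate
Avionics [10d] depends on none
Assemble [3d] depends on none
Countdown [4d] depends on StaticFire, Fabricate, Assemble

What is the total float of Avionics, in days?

The longest chain is Fabricate→StaticFire→Countdown = 12+4+4 = 20; overall finish 20 days.
The longest chain containing Avionics totals 11 days.
So Avionics can slip 19 − 10 = 9 days.

9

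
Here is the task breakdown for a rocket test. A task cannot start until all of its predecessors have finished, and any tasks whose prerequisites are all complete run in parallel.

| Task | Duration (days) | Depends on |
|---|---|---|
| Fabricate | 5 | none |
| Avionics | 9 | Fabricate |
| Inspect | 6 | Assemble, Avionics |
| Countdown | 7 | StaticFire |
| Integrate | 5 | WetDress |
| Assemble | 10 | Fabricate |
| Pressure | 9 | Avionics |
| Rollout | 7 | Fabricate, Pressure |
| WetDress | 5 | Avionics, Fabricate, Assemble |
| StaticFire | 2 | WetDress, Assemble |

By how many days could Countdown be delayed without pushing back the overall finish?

The longest chain is Fabricate→Avionics→Pressure→Rollout = 5+9+9+7 = 30; overall finish 30 days.
Countdown finishes as early as 29 and must finish by 30.
Float = 30 − 29 = 1.

1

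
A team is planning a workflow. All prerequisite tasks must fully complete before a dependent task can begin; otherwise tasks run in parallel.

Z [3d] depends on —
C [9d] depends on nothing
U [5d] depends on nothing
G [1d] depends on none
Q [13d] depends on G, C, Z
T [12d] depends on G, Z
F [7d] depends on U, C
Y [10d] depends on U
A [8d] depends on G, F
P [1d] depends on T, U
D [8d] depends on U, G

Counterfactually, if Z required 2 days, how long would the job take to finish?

24

Actual critical path: C→F→A = 9+7+8 = 24 ⇒ 24 days.
Z has 8 days of float (longest path through it is 16).
The critical path is still C→F→A; finish is now 24 days.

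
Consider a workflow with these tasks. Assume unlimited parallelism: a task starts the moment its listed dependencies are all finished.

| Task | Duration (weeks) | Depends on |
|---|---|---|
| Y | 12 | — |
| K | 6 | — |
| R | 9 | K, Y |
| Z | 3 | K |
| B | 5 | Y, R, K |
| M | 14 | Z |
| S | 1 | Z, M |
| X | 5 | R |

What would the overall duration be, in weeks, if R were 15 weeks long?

32

Actual critical path: Y→R→B = 12+9+5 = 26 ⇒ 26 weeks.
R lies on that path, so at 15 weeks the path becomes 32 weeks.
No other chain overtakes it, so the finish is 32 weeks.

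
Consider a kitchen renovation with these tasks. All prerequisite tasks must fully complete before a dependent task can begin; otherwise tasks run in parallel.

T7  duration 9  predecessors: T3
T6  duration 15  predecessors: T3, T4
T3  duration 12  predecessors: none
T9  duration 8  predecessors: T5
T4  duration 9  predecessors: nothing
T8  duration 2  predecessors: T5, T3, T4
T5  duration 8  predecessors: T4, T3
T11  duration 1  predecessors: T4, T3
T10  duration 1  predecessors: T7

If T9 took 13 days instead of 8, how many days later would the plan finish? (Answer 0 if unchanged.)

5

Critical path before the change: T3→T5→T9 = 12+8+8 = 28 giving 28 days.
Since T9 is critical, the +5 change carries straight to that chain (now 33 days).
No other chain overtakes it, so the finish is 33 days.
Change in finish: 33 − 28 = +5 days.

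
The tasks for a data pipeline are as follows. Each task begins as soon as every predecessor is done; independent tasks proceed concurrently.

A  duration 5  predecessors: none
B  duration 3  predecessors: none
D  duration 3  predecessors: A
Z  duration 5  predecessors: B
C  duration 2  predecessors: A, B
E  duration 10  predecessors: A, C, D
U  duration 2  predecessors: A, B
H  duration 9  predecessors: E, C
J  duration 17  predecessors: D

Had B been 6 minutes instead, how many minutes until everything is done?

The binding path is A→D→E→H = 5+3+10+9 = 27; finish at 27 minutes.
The longest path through B is only 24 minutes, so B has float 3.
That remains the longest chain; total 27 minutes.

27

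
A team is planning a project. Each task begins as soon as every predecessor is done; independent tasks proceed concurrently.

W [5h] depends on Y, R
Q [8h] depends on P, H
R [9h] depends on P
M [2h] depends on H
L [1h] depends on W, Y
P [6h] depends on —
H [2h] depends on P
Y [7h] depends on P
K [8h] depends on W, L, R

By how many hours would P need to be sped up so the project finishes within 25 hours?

4

Current finish: 29 hours; target: 25.
P is on every critical path, so each hour cut from P cuts the finish by one (this holds down to a finish of 24).
Need 29 − 25 = 4 hours off P → P becomes 2 hours, finish becomes 25.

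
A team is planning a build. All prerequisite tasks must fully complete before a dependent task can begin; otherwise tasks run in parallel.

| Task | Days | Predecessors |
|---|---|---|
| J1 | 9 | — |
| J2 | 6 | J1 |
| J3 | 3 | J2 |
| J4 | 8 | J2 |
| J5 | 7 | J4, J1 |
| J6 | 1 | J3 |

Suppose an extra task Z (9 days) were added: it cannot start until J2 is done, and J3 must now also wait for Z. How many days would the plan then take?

30

Originally the plan takes 30 days.
With Z inserted, J3 now waits for max(J2, Z).
New critical path: J1→J2→J4→J5 = 9+6+8+7 = 30 ⇒ 30 days.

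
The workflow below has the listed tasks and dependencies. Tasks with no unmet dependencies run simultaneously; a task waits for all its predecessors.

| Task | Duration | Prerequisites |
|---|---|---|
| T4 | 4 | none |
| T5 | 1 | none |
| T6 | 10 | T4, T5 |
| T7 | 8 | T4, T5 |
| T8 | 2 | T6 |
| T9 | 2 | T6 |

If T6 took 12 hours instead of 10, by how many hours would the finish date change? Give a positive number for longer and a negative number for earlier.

2

Baseline: T4→T6→T8 = 4+10+2 = 16 → 16 hours.
Since T6 is critical, the +2 change carries straight to that chain (now 18 hours).
The critical path is still T4→T6→T8; finish is now 18 hours.
Change in finish: 18 − 16 = +2 hours.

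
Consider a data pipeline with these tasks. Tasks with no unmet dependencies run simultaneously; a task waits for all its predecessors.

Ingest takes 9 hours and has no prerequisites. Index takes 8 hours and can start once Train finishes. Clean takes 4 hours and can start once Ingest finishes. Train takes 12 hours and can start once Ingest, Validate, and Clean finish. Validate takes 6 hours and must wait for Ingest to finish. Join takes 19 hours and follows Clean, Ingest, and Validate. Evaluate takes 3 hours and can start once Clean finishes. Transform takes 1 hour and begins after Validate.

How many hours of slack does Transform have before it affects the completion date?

The longest chain is Ingest→Validate→Train→Index = 9+6+12+8 = 35; overall finish 35 hours.
Transform finishes as early as 16 and must finish by 35.
Float = 35 − 16 = 19.

19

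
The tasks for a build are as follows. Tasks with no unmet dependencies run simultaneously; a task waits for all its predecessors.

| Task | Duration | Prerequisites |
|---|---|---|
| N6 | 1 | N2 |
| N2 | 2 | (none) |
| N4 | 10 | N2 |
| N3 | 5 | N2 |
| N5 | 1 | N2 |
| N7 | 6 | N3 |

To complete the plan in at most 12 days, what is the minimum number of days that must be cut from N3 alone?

Current finish: 13 days; target: 12.
N3 is on every critical path, so each day cut from N3 cuts the finish by one (this holds down to a finish of 12).
Need 13 − 12 = 1 day off N3 → N3 becomes 4 days, finish becomes 12.

1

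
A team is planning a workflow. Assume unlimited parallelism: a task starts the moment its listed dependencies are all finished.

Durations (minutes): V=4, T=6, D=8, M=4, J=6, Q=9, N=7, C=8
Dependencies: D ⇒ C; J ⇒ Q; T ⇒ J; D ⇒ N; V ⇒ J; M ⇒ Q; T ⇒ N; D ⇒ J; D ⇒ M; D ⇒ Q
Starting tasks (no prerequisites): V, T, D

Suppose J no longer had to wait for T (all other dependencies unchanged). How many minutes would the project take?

Original critical path: D→J→Q = 8+6+9 = 23 ⇒ 23 minutes.
Dropping T→J doesn't change J's earliest start (8); another predecessor still binds.
The longest chain is now D→J→Q = 8+6+9 = 23, so the project takes 23 minutes.

23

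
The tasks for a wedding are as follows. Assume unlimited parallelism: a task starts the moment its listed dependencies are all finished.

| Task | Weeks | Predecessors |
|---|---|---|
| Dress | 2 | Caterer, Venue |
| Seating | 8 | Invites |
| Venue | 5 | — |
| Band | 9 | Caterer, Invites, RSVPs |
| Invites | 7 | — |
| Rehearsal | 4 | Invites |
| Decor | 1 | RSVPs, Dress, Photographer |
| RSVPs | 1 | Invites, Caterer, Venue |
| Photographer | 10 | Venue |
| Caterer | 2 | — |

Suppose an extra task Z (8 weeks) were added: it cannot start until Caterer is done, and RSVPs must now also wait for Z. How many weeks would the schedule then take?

20

Originally the schedule takes 17 weeks.
With Z inserted, RSVPs now waits for max(Invites, Caterer, Venue, Z).
New critical path: Caterer→Z→RSVPs→Band = 2+8+1+9 = 20 ⇒ 20 weeks.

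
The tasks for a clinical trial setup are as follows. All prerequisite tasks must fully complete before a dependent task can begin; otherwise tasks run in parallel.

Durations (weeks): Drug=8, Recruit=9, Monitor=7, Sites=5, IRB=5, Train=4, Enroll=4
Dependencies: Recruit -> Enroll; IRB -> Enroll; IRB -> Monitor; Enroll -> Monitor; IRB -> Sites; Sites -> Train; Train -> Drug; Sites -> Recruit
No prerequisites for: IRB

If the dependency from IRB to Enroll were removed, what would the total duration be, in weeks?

With the dependency in place, IRB→Sites→Recruit→Enroll→Monitor = 5+5+9+4+7 = 30 sets the finish at 30 weeks.
Dropping IRB→Enroll doesn't change Enroll's earliest start (19); another predecessor still binds.
The longest chain is now IRB→Sites→Recruit→Enroll→Monitor = 5+5+9+4+7 = 30, so the job takes 30 weeks.

30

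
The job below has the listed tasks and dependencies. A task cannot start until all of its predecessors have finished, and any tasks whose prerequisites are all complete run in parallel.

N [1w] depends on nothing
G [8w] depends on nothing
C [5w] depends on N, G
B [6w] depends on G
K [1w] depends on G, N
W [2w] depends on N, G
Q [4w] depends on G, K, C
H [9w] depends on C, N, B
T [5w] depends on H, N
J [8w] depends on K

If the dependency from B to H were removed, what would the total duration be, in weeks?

Original critical path: G→B→H→T = 8+6+9+5 = 28 ⇒ 28 weeks.
Without B→H, H's earliest start moves from 14 to 13.
After: G→C→H→T = 8+5+9+5 = 27 → 27 weeks.

27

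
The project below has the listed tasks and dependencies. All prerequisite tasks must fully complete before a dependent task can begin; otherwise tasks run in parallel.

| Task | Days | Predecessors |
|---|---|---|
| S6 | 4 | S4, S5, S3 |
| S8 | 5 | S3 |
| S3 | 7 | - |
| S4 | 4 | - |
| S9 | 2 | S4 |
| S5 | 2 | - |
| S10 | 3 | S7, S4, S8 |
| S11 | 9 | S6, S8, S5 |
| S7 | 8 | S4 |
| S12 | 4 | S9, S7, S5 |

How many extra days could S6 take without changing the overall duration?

1

The longest chain is S3→S8→S11 = 7+5+9 = 21; overall finish 21 days.
Longest path through S6: 20 days (earliest finish 11, latest finish 12).
Slack of S6 = 8 − 7 = 1 day.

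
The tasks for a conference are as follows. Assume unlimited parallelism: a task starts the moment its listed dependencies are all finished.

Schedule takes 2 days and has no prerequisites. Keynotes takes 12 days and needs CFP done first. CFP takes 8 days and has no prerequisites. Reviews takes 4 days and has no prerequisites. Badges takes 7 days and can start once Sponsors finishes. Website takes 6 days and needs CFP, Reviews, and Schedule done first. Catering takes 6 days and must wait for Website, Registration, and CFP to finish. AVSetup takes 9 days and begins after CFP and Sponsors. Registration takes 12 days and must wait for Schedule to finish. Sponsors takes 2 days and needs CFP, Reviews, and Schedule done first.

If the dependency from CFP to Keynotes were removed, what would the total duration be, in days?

Original critical path: CFP→Keynotes = 8+12 = 20 ⇒ 20 days.
Without CFP→Keynotes, Keynotes's earliest start moves from 8 to 0.
New critical path: CFP→Website→Catering = 8+6+6 = 20 ⇒ 20 days.

20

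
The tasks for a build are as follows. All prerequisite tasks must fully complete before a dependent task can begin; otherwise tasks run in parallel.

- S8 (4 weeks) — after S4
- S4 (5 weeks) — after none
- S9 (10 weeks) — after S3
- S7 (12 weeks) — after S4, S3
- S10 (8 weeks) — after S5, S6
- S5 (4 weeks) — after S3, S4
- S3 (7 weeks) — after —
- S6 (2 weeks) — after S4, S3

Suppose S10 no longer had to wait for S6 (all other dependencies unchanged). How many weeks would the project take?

Before: longest chain S3→S5→S10 = 7+4+8 = 19, finish 19.
Dropping S6→S10 doesn't change S10's earliest start (11); another predecessor still binds.
The longest chain is now S3→S5→S10 = 7+4+8 = 19, so the project takes 19 weeks.

19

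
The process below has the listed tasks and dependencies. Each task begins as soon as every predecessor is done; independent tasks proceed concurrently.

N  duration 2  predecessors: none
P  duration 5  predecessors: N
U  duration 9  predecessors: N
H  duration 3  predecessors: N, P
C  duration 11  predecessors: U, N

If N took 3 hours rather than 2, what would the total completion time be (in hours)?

23

Baseline: N→U→C = 2+9+11 = 22 → 22 hours.
N is on the critical path; changing it to 3 makes that path 23 hours.
The critical path is still N→U→C; finish is now 23 hours.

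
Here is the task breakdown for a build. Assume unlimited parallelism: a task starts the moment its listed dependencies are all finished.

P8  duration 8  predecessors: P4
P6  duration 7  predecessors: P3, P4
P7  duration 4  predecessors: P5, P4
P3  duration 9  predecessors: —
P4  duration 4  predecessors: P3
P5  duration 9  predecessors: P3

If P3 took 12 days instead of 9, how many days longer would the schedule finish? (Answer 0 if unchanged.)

3

The binding path is P3→P5→P7 = 9+9+4 = 22; finish at 22 days.
P3 lies on that path, so at 12 days the path becomes 25 days.
No other chain overtakes it, so the finish is 25 days.
Change in finish: 25 − 22 = +3 days.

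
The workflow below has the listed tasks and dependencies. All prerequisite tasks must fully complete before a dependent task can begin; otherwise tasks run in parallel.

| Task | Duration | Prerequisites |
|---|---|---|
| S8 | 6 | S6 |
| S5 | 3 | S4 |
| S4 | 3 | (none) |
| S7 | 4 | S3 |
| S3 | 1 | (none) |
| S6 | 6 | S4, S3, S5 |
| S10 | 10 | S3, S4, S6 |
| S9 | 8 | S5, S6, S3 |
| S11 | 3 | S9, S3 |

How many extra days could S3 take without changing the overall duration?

5

S4→S5→S6→S9→S11 = 3+3+6+8+3 = 23 sets the makespan at 23 days.
Longest path through S3: 18 days (earliest finish 1, latest finish 6).
Slack of S3 = 5 − 0 = 5 days.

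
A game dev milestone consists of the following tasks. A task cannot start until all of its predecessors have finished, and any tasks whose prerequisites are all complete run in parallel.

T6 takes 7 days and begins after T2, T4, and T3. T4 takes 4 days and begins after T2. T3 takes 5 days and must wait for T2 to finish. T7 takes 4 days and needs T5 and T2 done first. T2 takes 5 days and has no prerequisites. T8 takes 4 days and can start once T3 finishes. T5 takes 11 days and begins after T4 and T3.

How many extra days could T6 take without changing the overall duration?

8

Critical path: T2→T3→T5→T7 = 5+5+11+4 = 25, so the finish is 25 days.
The longest chain containing T6 totals 17 days.
So T6 can slip 25 − 17 = 8 days.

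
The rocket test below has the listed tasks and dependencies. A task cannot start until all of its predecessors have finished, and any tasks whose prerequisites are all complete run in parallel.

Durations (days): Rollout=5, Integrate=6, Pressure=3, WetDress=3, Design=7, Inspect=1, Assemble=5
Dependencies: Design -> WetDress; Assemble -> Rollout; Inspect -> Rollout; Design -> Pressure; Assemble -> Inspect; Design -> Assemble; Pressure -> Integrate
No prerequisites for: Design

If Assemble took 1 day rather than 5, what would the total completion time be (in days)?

16

As given, the longest chain is Design→Assemble→Inspect→Rollout = 7+5+1+5 = 18, so the finish is 18 days.
Assemble lies on that path, so at 1 day the path becomes 14 days.
Now Design→Pressure→Integrate = 7+3+6 = 16 is longest, so the finish becomes 16 days.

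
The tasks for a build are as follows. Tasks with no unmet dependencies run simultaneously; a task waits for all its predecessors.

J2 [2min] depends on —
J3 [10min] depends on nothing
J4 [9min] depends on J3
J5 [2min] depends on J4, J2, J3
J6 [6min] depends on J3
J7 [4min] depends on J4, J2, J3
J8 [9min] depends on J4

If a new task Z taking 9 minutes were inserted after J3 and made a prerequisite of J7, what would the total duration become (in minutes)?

28

Originally the job takes 28 minutes.
With Z inserted, J7 now waits for max(J4, J2, J3, Z).
New critical path: J3→J4→J8 = 10+9+9 = 28 ⇒ 28 minutes.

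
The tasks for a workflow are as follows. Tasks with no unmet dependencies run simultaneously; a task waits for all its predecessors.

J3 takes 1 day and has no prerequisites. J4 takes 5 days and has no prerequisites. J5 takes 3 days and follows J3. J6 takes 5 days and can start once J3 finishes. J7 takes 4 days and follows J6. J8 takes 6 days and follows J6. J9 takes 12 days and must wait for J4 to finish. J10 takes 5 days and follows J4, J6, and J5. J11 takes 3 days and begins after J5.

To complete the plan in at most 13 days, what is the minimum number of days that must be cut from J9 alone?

Current finish: 17 days; target: 13.
J9 is on every critical path, so each day cut from J9 cuts the finish by one (this holds down to a finish of 12).
Need 17 − 13 = 4 days off J9 → J9 becomes 8 days, finish becomes 13.

4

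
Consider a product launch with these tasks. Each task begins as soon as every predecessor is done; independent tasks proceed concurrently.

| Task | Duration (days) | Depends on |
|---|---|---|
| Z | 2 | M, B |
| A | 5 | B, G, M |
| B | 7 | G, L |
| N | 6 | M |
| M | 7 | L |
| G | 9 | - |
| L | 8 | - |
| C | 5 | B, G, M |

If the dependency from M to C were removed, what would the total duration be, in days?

With the dependency in place, G→B→A = 9+7+5 = 21 sets the finish at 21 days.
Dropping M→C doesn't change C's earliest start (16); another predecessor still binds.
The longest chain is now G→B→A = 9+7+5 = 21, so the job takes 21 days.

21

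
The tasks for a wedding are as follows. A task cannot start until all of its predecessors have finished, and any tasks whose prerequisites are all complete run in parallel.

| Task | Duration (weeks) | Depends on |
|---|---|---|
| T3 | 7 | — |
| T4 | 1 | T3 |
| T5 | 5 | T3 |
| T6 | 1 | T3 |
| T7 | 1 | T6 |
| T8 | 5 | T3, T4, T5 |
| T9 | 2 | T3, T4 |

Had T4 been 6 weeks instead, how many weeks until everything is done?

Baseline: T3→T5→T8 = 7+5+5 = 17 → 17 weeks.
T4 has 4 weeks of float (longest path through it is 13).
Now T3→T4→T8 = 7+6+5 = 18 is longest, so the finish becomes 18 weeks.

18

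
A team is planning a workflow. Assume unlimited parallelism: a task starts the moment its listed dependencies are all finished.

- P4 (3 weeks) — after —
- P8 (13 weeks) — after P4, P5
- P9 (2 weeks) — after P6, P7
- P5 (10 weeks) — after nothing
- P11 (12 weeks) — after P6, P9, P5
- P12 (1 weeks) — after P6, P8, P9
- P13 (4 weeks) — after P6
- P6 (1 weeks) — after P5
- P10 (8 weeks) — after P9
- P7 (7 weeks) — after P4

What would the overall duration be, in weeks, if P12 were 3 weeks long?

26

As given, the longest chain is P5→P6→P9→P11 = 10+1+2+12 = 25, so the finish is 25 weeks.
P12 is off the critical path — its longest chain is 24 weeks, giving 1 of slack.
Now P5→P8→P12 = 10+13+3 = 26 is longest, so the finish becomes 26 weeks.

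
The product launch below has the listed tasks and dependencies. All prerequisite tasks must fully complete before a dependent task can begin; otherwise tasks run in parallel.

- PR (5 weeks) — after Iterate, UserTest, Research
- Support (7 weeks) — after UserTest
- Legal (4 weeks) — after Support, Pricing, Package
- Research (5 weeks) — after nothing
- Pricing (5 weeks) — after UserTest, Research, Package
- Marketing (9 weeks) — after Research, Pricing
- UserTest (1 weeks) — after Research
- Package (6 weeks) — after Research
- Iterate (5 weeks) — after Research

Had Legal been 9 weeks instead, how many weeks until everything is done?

The binding path is Research→Package→Pricing→Marketing = 5+6+5+9 = 25; finish at 25 weeks.
Legal has 5 weeks of float (longest path through it is 20).
That remains the longest chain; total 25 weeks.

25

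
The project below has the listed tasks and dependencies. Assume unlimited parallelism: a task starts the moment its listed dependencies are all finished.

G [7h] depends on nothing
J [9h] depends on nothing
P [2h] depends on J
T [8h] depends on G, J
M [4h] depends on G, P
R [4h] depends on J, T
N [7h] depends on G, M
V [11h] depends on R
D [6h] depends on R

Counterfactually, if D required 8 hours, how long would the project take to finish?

32

Baseline: J→T→R→V = 9+8+4+11 = 32 → 32 hours.
The longest path through D is only 27 hours, so D has float 5.
The critical path is still J→T→R→V; finish is now 32 hours.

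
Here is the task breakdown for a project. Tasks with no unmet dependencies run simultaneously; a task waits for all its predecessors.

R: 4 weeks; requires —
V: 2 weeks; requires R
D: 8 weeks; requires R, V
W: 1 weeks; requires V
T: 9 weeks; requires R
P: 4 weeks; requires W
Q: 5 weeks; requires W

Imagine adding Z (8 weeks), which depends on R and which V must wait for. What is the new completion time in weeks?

22

Originally the project takes 14 weeks.
With Z inserted, V now waits for max(R, Z).
New critical path: R→Z→V→D = 4+8+2+8 = 22 ⇒ 22 weeks.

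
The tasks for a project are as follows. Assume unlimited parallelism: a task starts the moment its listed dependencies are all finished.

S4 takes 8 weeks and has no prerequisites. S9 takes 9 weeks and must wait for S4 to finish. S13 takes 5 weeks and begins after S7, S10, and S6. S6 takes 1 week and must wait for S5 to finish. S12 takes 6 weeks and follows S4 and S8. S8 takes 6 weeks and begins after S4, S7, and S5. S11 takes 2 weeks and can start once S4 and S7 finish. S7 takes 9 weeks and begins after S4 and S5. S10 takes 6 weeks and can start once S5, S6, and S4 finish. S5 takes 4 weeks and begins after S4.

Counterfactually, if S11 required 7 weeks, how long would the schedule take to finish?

33

Critical path before the change: S4→S5→S7→S8→S12 = 8+4+9+6+6 = 33 giving 33 weeks.
S11 has 10 weeks of float (longest path through it is 23).
No other chain overtakes it, so the finish is 33 weeks.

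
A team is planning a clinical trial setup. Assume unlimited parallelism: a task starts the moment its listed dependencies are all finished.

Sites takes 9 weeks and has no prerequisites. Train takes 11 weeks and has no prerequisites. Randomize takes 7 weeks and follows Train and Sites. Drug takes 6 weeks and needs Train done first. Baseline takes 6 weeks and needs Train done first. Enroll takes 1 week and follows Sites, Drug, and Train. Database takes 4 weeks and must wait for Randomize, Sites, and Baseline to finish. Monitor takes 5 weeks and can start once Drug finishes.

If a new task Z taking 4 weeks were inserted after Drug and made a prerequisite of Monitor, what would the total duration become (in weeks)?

Originally the clinical trial setup takes 22 weeks.
With Z inserted, Monitor now waits for max(Drug, Z).
New critical path: Train→Drug→Z→Monitor = 11+6+4+5 = 26 ⇒ 26 weeks.

26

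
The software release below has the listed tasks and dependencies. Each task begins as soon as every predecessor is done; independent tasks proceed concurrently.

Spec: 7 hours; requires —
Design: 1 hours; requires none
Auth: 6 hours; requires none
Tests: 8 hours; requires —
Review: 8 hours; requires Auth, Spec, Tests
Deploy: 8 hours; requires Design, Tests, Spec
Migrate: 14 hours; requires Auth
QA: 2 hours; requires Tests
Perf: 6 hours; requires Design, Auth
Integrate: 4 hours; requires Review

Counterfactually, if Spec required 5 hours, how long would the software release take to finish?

20

Critical path before the change: Auth→Migrate = 6+14 = 20 giving 20 hours.
Spec has 1 hour of float (longest path through it is 19).
The critical path is still Auth→Migrate; finish is now 20 hours.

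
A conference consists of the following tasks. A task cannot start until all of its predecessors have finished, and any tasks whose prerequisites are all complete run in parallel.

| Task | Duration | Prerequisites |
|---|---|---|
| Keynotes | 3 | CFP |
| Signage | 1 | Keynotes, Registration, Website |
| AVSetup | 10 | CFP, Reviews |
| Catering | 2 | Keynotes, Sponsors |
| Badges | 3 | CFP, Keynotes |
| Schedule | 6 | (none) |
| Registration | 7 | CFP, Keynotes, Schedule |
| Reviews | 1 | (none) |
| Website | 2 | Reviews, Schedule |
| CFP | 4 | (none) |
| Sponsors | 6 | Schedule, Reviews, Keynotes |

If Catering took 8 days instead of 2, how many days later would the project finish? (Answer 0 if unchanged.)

The binding path is CFP→Keynotes→Sponsors→Catering = 4+3+6+2 = 15; finish at 15 days.
Catering lies on that path, so at 8 days the path becomes 21 days.
No other chain overtakes it, so the finish is 21 days.
Change in finish: 21 − 15 = +6 days.

6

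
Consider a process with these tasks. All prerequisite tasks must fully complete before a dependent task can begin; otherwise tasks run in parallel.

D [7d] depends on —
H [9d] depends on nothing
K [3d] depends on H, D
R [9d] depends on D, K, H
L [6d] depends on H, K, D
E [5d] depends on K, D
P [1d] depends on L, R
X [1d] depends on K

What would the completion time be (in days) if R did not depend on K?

19

Before: longest chain H→K→R→P = 9+3+9+1 = 22, finish 22.
Without K→R, R's earliest start moves from 12 to 9.
The longest chain is now H→K→L→P = 9+3+6+1 = 19, so the job takes 19 days.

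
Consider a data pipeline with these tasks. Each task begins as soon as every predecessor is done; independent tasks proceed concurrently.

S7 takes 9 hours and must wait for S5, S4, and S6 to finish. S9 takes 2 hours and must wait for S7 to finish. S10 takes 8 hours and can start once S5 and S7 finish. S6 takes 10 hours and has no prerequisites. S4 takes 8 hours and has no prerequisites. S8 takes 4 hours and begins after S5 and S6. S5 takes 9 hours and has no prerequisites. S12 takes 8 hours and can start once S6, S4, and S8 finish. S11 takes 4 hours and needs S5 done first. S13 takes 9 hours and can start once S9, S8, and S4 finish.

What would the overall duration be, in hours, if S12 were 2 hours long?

Baseline: S6→S7→S9→S13 = 10+9+2+9 = 30 → 30 hours.
The longest path through S12 is only 22 hours, so S12 has float 8.
That remains the longest chain; total 30 hours.

30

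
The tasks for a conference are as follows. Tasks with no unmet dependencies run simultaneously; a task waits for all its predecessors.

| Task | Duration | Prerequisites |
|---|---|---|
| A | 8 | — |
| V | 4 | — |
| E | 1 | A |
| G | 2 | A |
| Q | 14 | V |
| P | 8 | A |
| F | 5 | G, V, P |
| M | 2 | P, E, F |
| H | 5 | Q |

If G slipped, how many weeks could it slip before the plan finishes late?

Critical path: A→P→F→M = 8+8+5+2 = 23, so the finish is 23 weeks.
The longest chain containing G totals 17 weeks.
Float = 23 − 17 = 6.

6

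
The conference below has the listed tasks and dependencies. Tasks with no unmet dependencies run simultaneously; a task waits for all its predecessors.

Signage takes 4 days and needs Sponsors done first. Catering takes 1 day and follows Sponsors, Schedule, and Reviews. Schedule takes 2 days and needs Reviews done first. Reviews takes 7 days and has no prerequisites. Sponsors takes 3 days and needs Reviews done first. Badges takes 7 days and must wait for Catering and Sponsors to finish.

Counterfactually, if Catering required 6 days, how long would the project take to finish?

23

Baseline: Reviews→Sponsors→Catering→Badges = 7+3+1+7 = 18 → 18 days.
Catering lies on that path, so at 6 days the path becomes 23 days.
That remains the longest chain; total 23 days.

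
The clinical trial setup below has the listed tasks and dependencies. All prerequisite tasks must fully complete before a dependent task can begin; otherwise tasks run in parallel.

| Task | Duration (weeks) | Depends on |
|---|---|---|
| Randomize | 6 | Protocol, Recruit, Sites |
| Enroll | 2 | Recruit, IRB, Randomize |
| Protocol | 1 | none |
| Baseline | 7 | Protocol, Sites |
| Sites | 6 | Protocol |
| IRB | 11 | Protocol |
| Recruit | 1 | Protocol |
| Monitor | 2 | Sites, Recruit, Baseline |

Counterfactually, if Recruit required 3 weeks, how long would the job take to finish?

As given, the longest chain is Protocol→Sites→Baseline→Monitor = 1+6+7+2 = 16, so the finish is 16 weeks.
The longest path through Recruit is only 10 weeks, so Recruit has float 6.
The critical path is still Protocol→Sites→Baseline→Monitor; finish is now 16 weeks.

16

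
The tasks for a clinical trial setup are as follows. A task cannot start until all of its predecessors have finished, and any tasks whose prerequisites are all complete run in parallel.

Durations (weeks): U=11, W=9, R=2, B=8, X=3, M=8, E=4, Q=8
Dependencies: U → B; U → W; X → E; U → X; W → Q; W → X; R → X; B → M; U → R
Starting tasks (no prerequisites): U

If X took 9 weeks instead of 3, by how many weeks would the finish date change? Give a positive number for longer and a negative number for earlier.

The binding path is U→W→Q = 11+9+8 = 28; finish at 28 weeks.
X is off the critical path — its longest chain is 27 weeks, giving 1 of slack.
The binding chain switches to U→W→X→E = 11+9+9+4 = 33; finish 33 weeks.
Change in finish: 33 − 28 = +5 weeks.

5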